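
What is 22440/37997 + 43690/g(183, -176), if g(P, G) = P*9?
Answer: 1697047610/62581059 ≈ 27.118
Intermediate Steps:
g(P, G) = 9*P
22440/37997 + 43690/g(183, -176) = 22440/37997 + 43690/((9*183)) = 22440*(1/37997) + 43690/1647 = 22440/37997 + 43690*(1/1647) = 22440/37997 + 43690/1647 = 1697047610/62581059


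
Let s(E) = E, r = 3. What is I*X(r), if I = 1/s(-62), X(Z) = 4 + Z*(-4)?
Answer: 4/31 ≈ 0.12903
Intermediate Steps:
X(Z) = 4 - 4*Z
I = -1/62 (I = 1/(-62) = -1/62 ≈ -0.016129)
I*X(r) = -(4 - 4*3)/62 = -(4 - 12)/62 = -1/62*(-8) = 4/31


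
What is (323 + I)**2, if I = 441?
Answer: 583696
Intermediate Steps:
(323 + I)**2 = (323 + 441)**2 = 764**2 = 583696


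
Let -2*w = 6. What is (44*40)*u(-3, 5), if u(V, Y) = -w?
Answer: 5280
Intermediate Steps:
w = -3 (w = -1/2*6 = -3)
u(V, Y) = 3 (u(V, Y) = -1*(-3) = 3)
(44*40)*u(-3, 5) = (44*40)*3 = 1760*3 = 5280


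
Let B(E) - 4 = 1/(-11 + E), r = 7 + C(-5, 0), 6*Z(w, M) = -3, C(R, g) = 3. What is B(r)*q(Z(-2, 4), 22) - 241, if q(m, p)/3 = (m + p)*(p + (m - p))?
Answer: -1351/4 ≈ -337.75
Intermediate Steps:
Z(w, M) = -½ (Z(w, M) = (⅙)*(-3) = -½)
q(m, p) = 3*m*(m + p) (q(m, p) = 3*((m + p)*(p + (m - p))) = 3*((m + p)*m) = 3*(m*(m + p)) = 3*m*(m + p))
r = 10 (r = 7 + 3 = 10)
B(E) = 4 + 1/(-11 + E)
B(r)*q(Z(-2, 4), 22) - 241 = ((-43 + 4*10)/(-11 + 10))*(3*(-½)*(-½ + 22)) - 241 = ((-43 + 40)/(-1))*(3*(-½)*(43/2)) - 241 = -1*(-3)*(-129/4) - 241 = 3*(-129/4) - 241 = -387/4 - 241 = -1351/4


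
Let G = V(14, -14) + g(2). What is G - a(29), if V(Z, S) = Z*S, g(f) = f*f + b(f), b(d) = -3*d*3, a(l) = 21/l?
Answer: -6111/29 ≈ -210.72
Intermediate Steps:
b(d) = -9*d
g(f) = f**2 - 9*f (g(f) = f*f - 9*f = f**2 - 9*f)
V(Z, S) = S*Z
G = -210 (G = -14*14 + 2*(-9 + 2) = -196 + 2*(-7) = -196 - 14 = -210)
G - a(29) = -210 - 21/29 = -6111/29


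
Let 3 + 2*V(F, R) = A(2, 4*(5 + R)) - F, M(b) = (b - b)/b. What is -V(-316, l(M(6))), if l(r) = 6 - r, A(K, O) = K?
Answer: -315/2 ≈ -157.50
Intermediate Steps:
M(b) = 0 (M(b) = 0/b = 0)
V(F, R) = -½ - F/2 (V(F, R) = -3/2 + (2 - F)/2 = -3/2 + (1 - F/2) = -½ - F/2)
-V(-316, l(M(6))) = -(-½ - ½*(-316)) = -(-½ + 158) = -1*315/2 = -315/2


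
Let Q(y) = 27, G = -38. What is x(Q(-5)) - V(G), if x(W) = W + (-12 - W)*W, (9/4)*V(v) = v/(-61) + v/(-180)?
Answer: -25356488/24705 ≈ -1026.4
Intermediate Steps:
V(v) = -241*v/24705 (V(v) = 4*(v/(-61) + v/(-180))/9 = 4*(v*(-1/61) + v*(-1/180))/9 = 4*(-v/61 - v/180)/9 = 4*(-241*v/10980)/9 = -241*v/24705)
x(W) = W + W*(-12 - W)
x(Q(-5)) - V(G) = -1*27*(11 + 27) - (-241)*(-38)/24705 = -1*27*38 - 1*9158/24705 = -1026 - 9158/24705 = -25356488/24705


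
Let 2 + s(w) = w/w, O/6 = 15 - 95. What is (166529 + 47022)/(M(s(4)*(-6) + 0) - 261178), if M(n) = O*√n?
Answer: -27887411539/34106282642 + 25626120*√6/17053141321 ≈ -0.81398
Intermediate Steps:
O = -480 (O = 6*(15 - 95) = 6*(-80) = -480)
s(w) = -1 (s(w) = -2 + w/w = -2 + 1 = -1)
M(n) = -480*√n
(166529 + 47022)/(M(s(4)*(-6) + 0) - 261178) = (166529 + 47022)/(-480*√(-1*(-6) + 0) - 261178) = 213551/(-480*√(6 + 0) - 261178) = 213551/(-480*√6 - 261178) = 213551/(-261178 - 480*√6)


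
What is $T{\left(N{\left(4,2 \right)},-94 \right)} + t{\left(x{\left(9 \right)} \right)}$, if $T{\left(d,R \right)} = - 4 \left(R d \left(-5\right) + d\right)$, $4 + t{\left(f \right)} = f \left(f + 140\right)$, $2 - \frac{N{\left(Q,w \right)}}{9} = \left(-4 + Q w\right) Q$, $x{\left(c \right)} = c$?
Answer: $238721$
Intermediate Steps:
$N{\left(Q,w \right)} = 18 - 9 Q \left(-4 + Q w\right)$ ($N{\left(Q,w \right)} = 18 - 9 \left(-4 + Q w\right) Q = 18 - 9 Q \left(-4 + Q w\right)$)
$t{\left(f \right)} = -4 + f \left(140 + f\right)$ ($t{\left(f \right)} = -4 + f \left(f + 140\right) = -4 + f \left(140 + f\right)$)
$T{\left(d,R \right)} = - 4 d + 20 R d$ ($T{\left(d,R \right)} = - 4 \left(- 5 R d + d\right) = - 4 \left(d - 5 R d\right) = - 4 d + 20 R d$)
$T{\left(N{\left(4,2 \right)},-94 \right)} + t{\left(x{\left(9 \right)} \right)} = 4 \left(18 + 36 \cdot 4 - 18 \cdot 4^{2}\right) \left(-1 + 5 \left(-94\right)\right) + \left(-4 + 9^{2} + 140 \cdot 9\right) = 4 \left(18 + 144 - 18 \cdot 16\right) \left(-1 - 470\right) + \left(-4 + 81 + 1260\right) = 4 \left(18 + 144 - 288\right) \left(-471\right) + 1337 = 4 \left(-126\right) \left(-471\right) + 1337 = 237384 + 1337 = 238721$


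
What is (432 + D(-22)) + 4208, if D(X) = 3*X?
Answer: 4574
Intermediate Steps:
(432 + D(-22)) + 4208 = (432 + 3*(-22)) + 4208 = (432 - 66) + 4208 = 366 + 4208 = 4574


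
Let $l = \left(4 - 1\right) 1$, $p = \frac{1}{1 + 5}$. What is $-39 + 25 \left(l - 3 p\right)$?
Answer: $\frac{47}{2} \approx 23.5$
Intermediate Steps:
$p = \frac{1}{6} \approx 0.16667$
$l = 3$ ($l = 3 \cdot 1 = 3$)
$-39 + 25 \left(l - 3 p\right) = -39 + 25 \left(3 - \frac{1}{2}\right) = -39 + 25 \cdot \frac{5}{2} = -39 + \frac{125}{2} = \frac{47}{2}$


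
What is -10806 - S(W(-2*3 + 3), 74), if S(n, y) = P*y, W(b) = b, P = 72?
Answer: -16134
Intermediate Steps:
S(n, y) = 72*y
-10806 - S(W(-2*3 + 3), 74) = -10806 - 72*74 = -10806 - 1*5328 = -10806 - 5328 = -16134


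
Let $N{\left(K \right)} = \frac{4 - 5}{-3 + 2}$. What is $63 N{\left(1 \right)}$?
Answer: $63$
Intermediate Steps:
$N{\left(K \right)} = 1$ ($N{\left(K \right)} = - \frac{1}{-1} = \left(-1\right) \left(-1\right) = 1$)
$63 N{\left(1 \right)} = 63 \cdot 1 = 63$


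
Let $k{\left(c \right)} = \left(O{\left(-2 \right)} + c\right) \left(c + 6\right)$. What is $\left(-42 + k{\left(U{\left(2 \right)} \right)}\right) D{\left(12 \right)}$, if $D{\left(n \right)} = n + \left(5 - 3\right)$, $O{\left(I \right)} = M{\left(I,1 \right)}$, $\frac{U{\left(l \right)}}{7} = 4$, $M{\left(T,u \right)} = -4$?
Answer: $10836$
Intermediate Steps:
$U{\left(l \right)} = 28$ ($U{\left(l \right)} = 7 \cdot 4 = 28$)
$O{\left(I \right)} = -4$
$k{\left(c \right)} = \left(-4 + c\right) \left(6 + c\right)$ ($k{\left(c \right)} = \left(-4 + c\right) \left(c + 6\right) = \left(-4 + c\right) \left(6 + c\right)$)
$D{\left(n \right)} = 2 + n$ ($D{\left(n \right)} = n + \left(5 - 3\right) = n + 2 = 2 + n$)
$\left(-42 + k{\left(U{\left(2 \right)} \right)}\right) D{\left(12 \right)} = \left(-42 + \left(-24 + 28^{2} + 2 \cdot 28\right)\right) \left(2 + 12\right) = \left(-42 + \left(-24 + 784 + 56\right)\right) 14 = \left(-42 + 816\right) 14 = 774 \cdot 14 = 10836$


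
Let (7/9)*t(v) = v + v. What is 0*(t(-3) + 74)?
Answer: 0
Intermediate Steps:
t(v) = 18*v/7 (t(v) = 9*(v + v)/7 = 9*(2*v)/7 = 18*v/7)
0*(t(-3) + 74) = 0*((18/7)*(-3) + 74) = 0*(-54/7 + 74) = 0*(464/7) = 0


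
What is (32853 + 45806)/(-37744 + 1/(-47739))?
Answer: -3755102001/1801860817 ≈ -2.0840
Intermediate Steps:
(32853 + 45806)/(-37744 + 1/(-47739)) = 78659/(-37744 - 1/47739) = 78659/(-1801860817/47739) = 78659*(-47739/1801860817) = -3755102001/1801860817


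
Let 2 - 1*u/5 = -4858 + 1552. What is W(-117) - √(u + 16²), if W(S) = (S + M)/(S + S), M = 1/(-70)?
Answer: 8191/16380 - 2*√4199 ≈ -129.10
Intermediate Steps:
M = -1/70 ≈ -0.014286
u = 16540 (u = 10 - 5*(-4858 + 1552) = 10 - 5*(-3306) = 10 + 16530 = 16540)
W(S) = (-1/70 + S)/(2*S) (W(S) = (S - 1/70)/(S + S) = (-1/70 + S)/((2*S)) = (-1/70 + S)*(1/(2*S)) = (-1/70 + S)/(2*S))
W(-117) - √(u + 16²) = (1/140)*(-1 + 70*(-117))/(-117) - √(16540 + 16²) = (1/140)*(-1/117)*(-1 - 8190) - √(16540 + 256) = (1/140)*(-1/117)*(-8191) - √16796 = 8191/16380 - 2*√4199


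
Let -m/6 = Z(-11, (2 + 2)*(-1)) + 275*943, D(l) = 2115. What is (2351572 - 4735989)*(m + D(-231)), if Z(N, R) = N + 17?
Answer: 3705076428207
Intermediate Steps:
Z(N, R) = 17 + N
m = -1555986 (m = -6*((17 - 11) + 275*943) = -6*(6 + 259325) = -6*259331 = -1555986)
(2351572 - 4735989)*(m + D(-231)) = (2351572 - 4735989)*(-1555986 + 2115) = -2384417*(-1553871) = 3705076428207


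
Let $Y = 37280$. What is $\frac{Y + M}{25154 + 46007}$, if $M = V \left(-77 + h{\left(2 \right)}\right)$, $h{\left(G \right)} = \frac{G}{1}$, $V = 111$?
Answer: $\frac{28955}{71161} \approx 0.40689$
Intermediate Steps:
$h{\left(G \right)} = G$ ($h{\left(G \right)} = G 1 = G$)
$M = -8325$ ($M = 111 \left(-77 + 2\right) = 111 \left(-75\right) = -8325$)
$\frac{Y + M}{25154 + 46007} = \frac{37280 - 8325}{25154 + 46007} = \frac{28955}{71161}$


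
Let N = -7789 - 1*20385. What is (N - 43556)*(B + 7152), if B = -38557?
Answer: 2252680650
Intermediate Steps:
N = -28174 (N = -7789 - 20385 = -28174)
(N - 43556)*(B + 7152) = (-28174 - 43556)*(-38557 + 7152) = -71730*(-31405) = 2252680650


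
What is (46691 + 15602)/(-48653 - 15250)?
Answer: -8899/9129 ≈ -0.97481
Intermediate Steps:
(46691 + 15602)/(-48653 - 15250) = 62293/(-63903) = 62293*(-1/63903) = -8899/9129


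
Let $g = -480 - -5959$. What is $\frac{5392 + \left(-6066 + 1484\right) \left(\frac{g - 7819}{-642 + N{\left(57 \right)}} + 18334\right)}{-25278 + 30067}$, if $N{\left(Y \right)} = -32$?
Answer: $- \frac{28313696592}{1613893} \approx -17544.0$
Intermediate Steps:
$g = 5479$ ($g = -480 + 5959 = 5479$)
$\frac{5392 + \left(-6066 + 1484\right) \left(\frac{g - 7819}{-642 + N{\left(57 \right)}} + 18334\right)}{-25278 + 30067} = \frac{5392 + \left(-6066 + 1484\right) \left(\frac{5479 - 7819}{-642 - 32} + 18334\right)}{-25278 + 30067} = \frac{5392 - 4582 \left(- \frac{2340}{-674} + 18334\right)}{4789} = \left(5392 - 4582 \left(\left(-2340\right) \left(- \frac{1}{674}\right) + 18334\right)\right) \frac{1}{4789} = \left(5392 - 4582 \left(\frac{1170}{337} + 18334\right)\right) \frac{1}{4789} = \left(5392 - \frac{28315513696}{337}\right) \frac{1}{4789} = \left(- \frac{28313696592}{337}\right) \frac{1}{4789} = - \frac{28313696592}{1613893}$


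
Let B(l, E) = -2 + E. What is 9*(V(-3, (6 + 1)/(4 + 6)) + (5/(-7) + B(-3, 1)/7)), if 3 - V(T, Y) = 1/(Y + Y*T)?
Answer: 180/7 ≈ 25.714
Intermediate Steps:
V(T, Y) = 3 - 1/(Y + T*Y) (V(T, Y) = 3 - 1/(Y + Y*T) = 3 - 1/(Y + T*Y))
9*(V(-3, (6 + 1)/(4 + 6)) + (5/(-7) + B(-3, 1)/7)) = 9*((-1 + 3*((6 + 1)/(4 + 6)) + 3*(-3)*((6 + 1)/(4 + 6)))/((((6 + 1)/(4 + 6)))*(1 - 3)) + (5/(-7) + (-2 + 1)/7)) = 9*((-1 + 3*(7/10) + 3*(-3)*(7/10))/((7/10)*(-2)) + (5*(-⅐) - 1*⅐)) = 9*(-½*(-1 + 3*(7*(⅒)) + 3*(-3)*(7*(⅒)))/(7*(⅒)) + (-5/7 - ⅐)) = 9*(-½*(-1 + 3*(7/10) + 3*(-3)*(7/10))/(7/10) - 6/7) = 9*((10/7)*(-½)*(-1 + 21/10 - 63/10) - 6/7) = 9*((10/7)*(-½)*(-26/5) - 6/7) = 9*(26/7 - 6/7) = 9*(20/7) = 180/7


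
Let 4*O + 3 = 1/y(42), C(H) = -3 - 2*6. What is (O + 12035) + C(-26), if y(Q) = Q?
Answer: 2019235/168 ≈ 12019.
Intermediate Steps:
C(H) = -15 (C(H) = -3 - 12 = -15)
O = -125/168 (O = -¾ + (¼)/42 = -¾ + (¼)*(1/42) = -¾ + 1/168 = -125/168 ≈ -0.74405)
(O + 12035) + C(-26) = (-125/168 + 12035) - 15 = 2021755/168 - 15 = 2019235/168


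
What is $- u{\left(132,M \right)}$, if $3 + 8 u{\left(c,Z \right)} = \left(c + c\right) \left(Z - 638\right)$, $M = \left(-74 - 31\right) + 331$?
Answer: $\frac{108771}{8} \approx 13596.0$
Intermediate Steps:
$M = 226$ ($M = -105 + 331 = 226$)
$u{\left(c,Z \right)} = - \frac{3}{8} + \frac{c \left(-638 + Z\right)}{4}$ ($u{\left(c,Z \right)} = - \frac{3}{8} + \frac{\left(c + c\right) \left(Z - 638\right)}{8} = - \frac{3}{8} + \frac{2 c \left(-638 + Z\right)}{8} = - \frac{3}{8} + \frac{c \left(-638 + Z\right)}{4}$)
$- u{\left(132,M \right)} = - (- \frac{3}{8} - 21054 + \frac{1}{4} \cdot 226 \cdot 132) = - (- \frac{3}{8} - 21054 + 7458) = \left(-1\right) \left(- \frac{108771}{8}\right) = \frac{108771}{8}$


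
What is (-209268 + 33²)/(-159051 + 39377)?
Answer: 208179/119674 ≈ 1.7396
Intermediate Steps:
(-209268 + 33²)/(-159051 + 39377) = (-209268 + 1089)/(-119674) = -208179*(-1/119674) = 208179/119674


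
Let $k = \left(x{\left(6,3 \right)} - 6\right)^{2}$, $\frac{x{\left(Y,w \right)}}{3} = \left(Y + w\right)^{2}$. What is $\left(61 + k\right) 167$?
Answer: $9390410$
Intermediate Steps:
$x{\left(Y,w \right)} = 3 \left(Y + w\right)^{2}$
$k = 56169$ ($k = \left(3 \left(6 + 3\right)^{2} - 6\right)^{2} = \left(3 \cdot 9^{2} - 6\right)^{2} = \left(3 \cdot 81 - 6\right)^{2} = \left(243 - 6\right)^{2} = 237^{2} = 56169$)
$\left(61 + k\right) 167 = \left(61 + 56169\right) 167 = 56230 \cdot 167 = 9390410$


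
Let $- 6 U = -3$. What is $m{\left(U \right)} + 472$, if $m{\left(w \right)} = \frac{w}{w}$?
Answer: $473$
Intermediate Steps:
$U = \frac{1}{2}$ ($U = \left(- \frac{1}{6}\right) \left(-3\right) = \frac{1}{2} \approx 0.5$)
$m{\left(w \right)} = 1$
$m{\left(U \right)} + 472 = 1 + 472 = 473$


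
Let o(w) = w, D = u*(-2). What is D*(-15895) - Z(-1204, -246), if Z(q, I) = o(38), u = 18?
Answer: 572182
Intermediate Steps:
D = -36 (D = 18*(-2) = -36)
Z(q, I) = 38
D*(-15895) - Z(-1204, -246) = -36*(-15895) - 1*38 = 572220 - 38 = 572182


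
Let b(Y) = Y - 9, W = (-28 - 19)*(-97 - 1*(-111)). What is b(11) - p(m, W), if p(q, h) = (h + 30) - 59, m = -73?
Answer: 689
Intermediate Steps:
W = -658 (W = -47*(-97 + 111) = -47*14 = -658)
p(q, h) = -29 + h (p(q, h) = (30 + h) - 59 = -29 + h)
b(Y) = -9 + Y
b(11) - p(m, W) = (-9 + 11) - (-29 - 658) = 2 - 1*(-687) = 2 + 687 = 689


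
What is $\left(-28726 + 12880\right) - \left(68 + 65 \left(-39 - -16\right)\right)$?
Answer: $-14419$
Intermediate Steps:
$\left(-28726 + 12880\right) - \left(68 + 65 \left(-39 - -16\right)\right) = -15846 - \left(68 + 65 \left(-39 + 16\right)\right) = -15846 - -1427 = -15846 + \left(-68 + 1495\right) = -15846 + 1427 = -14419$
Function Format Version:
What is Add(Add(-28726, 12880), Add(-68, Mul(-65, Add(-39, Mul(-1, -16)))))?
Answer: -14419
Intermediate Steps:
Add(Add(-28726, 12880), Add(-68, Mul(-65, Add(-39, Mul(-1, -16))))) = Add(-15846, Add(-68, Mul(-65, Add(-39, 16)))) = Add(-15846, Add(-68, Mul(-65, -23))) = Add(-15846, Add(-68, 1495)) = Add(-15846, 1427) = -14419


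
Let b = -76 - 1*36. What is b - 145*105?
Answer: -15337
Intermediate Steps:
b = -112 (b = -76 - 36 = -112)
b - 145*105 = -112 - 145*105 = -112 - 15225 = -15337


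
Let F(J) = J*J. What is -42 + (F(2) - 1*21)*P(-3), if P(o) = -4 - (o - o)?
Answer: 26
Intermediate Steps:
F(J) = J²
P(o) = -4 (P(o) = -4 - 1*0 = -4 + 0 = -4)
-42 + (F(2) - 1*21)*P(-3) = -42 + (2² - 1*21)*(-4) = -42 + (4 - 21)*(-4) = -42 - 17*(-4) = -42 + 68 = 26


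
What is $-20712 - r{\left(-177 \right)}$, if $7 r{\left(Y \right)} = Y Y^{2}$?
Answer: $\frac{5400249}{7} \approx 7.7146 \cdot 10^{5}$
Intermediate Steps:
$r{\left(Y \right)} = \frac{Y^{3}}{7}$ ($r{\left(Y \right)} = \frac{Y Y^{2}}{7} = \frac{Y^{3}}{7}$)
$-20712 - r{\left(-177 \right)} = -20712 - \frac{\left(-177\right)^{3}}{7} = -20712 - \frac{1}{7} \left(-5545233\right) = -20712 - - \frac{5545233}{7} = -20712 + \frac{5545233}{7} = \frac{5400249}{7}$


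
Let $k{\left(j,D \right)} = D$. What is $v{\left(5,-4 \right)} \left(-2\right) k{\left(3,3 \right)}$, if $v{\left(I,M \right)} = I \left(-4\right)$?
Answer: $120$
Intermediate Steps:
$v{\left(I,M \right)} = - 4 I$
$v{\left(5,-4 \right)} \left(-2\right) k{\left(3,3 \right)} = \left(-4\right) 5 \left(-2\right) 3 = \left(-20\right) \left(-2\right) 3 = 40 \cdot 3 = 120$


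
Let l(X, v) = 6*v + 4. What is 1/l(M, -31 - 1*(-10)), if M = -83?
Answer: -1/122 ≈ -0.0081967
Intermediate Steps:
l(X, v) = 4 + 6*v
1/l(M, -31 - 1*(-10)) = 1/(4 + 6*(-31 - 1*(-10))) = 1/(4 + 6*(-31 + 10)) = 1/(4 + 6*(-21)) = 1/(4 - 126) = 1/(-122) = -1/122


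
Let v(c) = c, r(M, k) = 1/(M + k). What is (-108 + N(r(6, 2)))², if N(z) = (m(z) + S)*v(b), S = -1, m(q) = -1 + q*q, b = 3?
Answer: 53187849/4096 ≈ 12985.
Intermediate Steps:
m(q) = -1 + q²
N(z) = -6 + 3*z² (N(z) = ((-1 + z²) - 1)*3 = (-2 + z²)*3 = -6 + 3*z²)
(-108 + N(r(6, 2)))² = (-108 + (-6 + 3*(1/(6 + 2))²))² = (-108 + (-6 + 3*(1/8)²))² = (-108 + (-6 + 3*(⅛)²))² = (-108 + (-6 + 3*(1/64)))² = (-108 + (-6 + 3/64))² = (-108 - 381/64)² = (-7293/64)² = 53187849/4096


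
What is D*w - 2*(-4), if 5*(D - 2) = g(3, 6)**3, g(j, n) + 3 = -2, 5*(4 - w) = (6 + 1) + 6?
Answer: -121/5 ≈ -24.200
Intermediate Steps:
w = 7/5 (w = 4 - ((6 + 1) + 6)/5 = 4 - (7 + 6)/5 = 4 - 1/5*13 = 4 - 13/5 = 7/5 ≈ 1.4000)
g(j, n) = -5 (g(j, n) = -3 - 2 = -5)
D = -23 (D = 2 + (1/5)*(-5)**3 = 2 + (1/5)*(-125) = 2 - 25 = -23)
D*w - 2*(-4) = -23*7/5 - 2*(-4) = -161/5 + 8 = -121/5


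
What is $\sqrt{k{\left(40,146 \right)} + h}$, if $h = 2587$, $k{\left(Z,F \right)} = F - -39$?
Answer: $6 \sqrt{77} \approx 52.65$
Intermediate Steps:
$k{\left(Z,F \right)} = 39 + F$ ($k{\left(Z,F \right)} = F + 39 = 39 + F$)
$\sqrt{k{\left(40,146 \right)} + h} = \sqrt{\left(39 + 146\right) + 2587} = \sqrt{185 + 2587} = \sqrt{2772} = 6 \sqrt{77}$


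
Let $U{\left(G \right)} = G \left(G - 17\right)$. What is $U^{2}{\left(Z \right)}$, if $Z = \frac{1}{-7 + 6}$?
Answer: $324$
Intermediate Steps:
$Z = -1$ ($Z = \frac{1}{-1} = -1$)
$U{\left(G \right)} = G \left(-17 + G\right)$
$U^{2}{\left(Z \right)} = \left(- (-17 - 1)\right)^{2} = \left(\left(-1\right) \left(-18\right)\right)^{2} = 18^{2} = 324$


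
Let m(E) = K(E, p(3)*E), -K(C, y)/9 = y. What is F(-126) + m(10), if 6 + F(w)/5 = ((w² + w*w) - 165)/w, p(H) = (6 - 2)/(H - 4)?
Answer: -38785/42 ≈ -923.45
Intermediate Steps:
p(H) = 4/(-4 + H)
F(w) = -30 + 5*(-165 + 2*w²)/w (F(w) = -30 + 5*(((w² + w*w) - 165)/w) = -30 + 5*(((w² + w²) - 165)/w) = -30 + 5*((2*w² - 165)/w) = -30 + 5*((-165 + 2*w²)/w) = -30 + 5*(-165 + 2*w²)/w)
K(C, y) = -9*y
m(E) = 36*E (m(E) = -9*4/(-4 + 3)*E = -9*4/(-1)*E = -9*4*(-1)*E = -(-36)*E = 36*E)
F(-126) + m(10) = (-30 - 825/(-126) + 10*(-126)) + 36*10 = (-30 - 825*(-1/126) - 1260) + 360 = (-30 + 275/42 - 1260) + 360 = -53905/42 + 360 = -38785/42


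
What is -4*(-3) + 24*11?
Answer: 276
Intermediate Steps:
-4*(-3) + 24*11 = 12 + 264 = 276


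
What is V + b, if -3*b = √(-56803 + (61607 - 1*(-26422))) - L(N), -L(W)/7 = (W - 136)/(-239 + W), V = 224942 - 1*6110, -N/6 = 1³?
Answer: 22977218/105 - √31226/3 ≈ 2.1877e+5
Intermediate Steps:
N = -6 (N = -6*1³ = -6*1 = -6)
V = 218832 (V = 224942 - 6110 = 218832)
L(W) = -7*(-136 + W)/(-239 + W) (L(W) = -7*(W - 136)/(-239 + W) = -7*(-136 + W)/(-239 + W))
b = -142/105 - √31226/3 (b = -(√(-56803 + (61607 - 1*(-26422))) - 7*(136 - 1*(-6))/(-239 - 6))/3 = -(√(-56803 + (61607 + 26422)) - 7*(136 + 6)/(-245))/3 = -(√(-56803 + 88029) - 7*(-1)*142/245)/3 = -(√31226 - 1*(-142/35))/3 = -(√31226 + 142/35)/3 = -(142/35 + √31226)/3 = -142/105 - √31226/3 ≈ -60.255)
V + b = 218832 + (-142/105 - √31226/3) = 22977218/105 - √31226/3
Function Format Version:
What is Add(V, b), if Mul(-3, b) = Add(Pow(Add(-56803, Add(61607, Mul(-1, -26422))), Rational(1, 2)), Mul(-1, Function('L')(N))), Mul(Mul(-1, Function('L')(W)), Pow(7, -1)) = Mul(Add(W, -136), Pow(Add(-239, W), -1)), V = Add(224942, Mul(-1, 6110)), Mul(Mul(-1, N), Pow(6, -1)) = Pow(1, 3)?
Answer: Add(Rational(22977218, 105), Mul(Rational(-1, 3), Pow(31226, Rational(1, 2)))) ≈ 2.1877e+5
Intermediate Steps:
N = -6 (N = Mul(-6, Pow(1, 3)) = Mul(-6, 1) = -6)
V = 218832 (V = Add(224942, -6110) = 218832)
Function('L')(W) = Mul(-7, Pow(Add(-239, W), -1), Add(-136, W)) (Function('L')(W) = Mul(-7, Mul(Add(W, -136), Pow(Add(-239, W), -1))) = Mul(-7, Mul(Add(-136, W), Pow(Add(-239, W), -1))) = Mul(-7, Mul(Pow(Add(-239, W), -1), Add(-136, W))) = Mul(-7, Pow(Add(-239, W), -1), Add(-136, W)))
b = Add(Rational(-142, 105), Mul(Rational(-1, 3), Pow(31226, Rational(1, 2)))) (b = Mul(Rational(-1, 3), Add(Pow(Add(-56803, Add(61607, Mul(-1, -26422))), Rational(1, 2)), Mul(-1, Mul(7, Pow(Add(-239, -6), -1), Add(136, Mul(-1, -6)))))) = Mul(Rational(-1, 3), Add(Pow(Add(-56803, Add(61607, 26422)), Rational(1, 2)), Mul(-1, Mul(7, Pow(-245, -1), Add(136, 6))))) = Mul(Rational(-1, 3), Add(Pow(Add(-56803, 88029), Rational(1, 2)), Mul(-1, Mul(7, Rational(-1, 245), 142)))) = Mul(Rational(-1, 3), Add(Pow(31226, Rational(1, 2)), Mul(-1, Rational(-142, 35)))) = Mul(Rational(-1, 3), Add(Pow(31226, Rational(1, 2)), Rational(142, 35))) = Mul(Rational(-1, 3), Add(Rational(142, 35), Pow(31226, Rational(1, 2)))) = Add(Rational(-142, 105), Mul(Rational(-1, 3), Pow(31226, Rational(1, 2)))) ≈ -60.255)
Add(V, b) = Add(218832, Add(Rational(-142, 105), Mul(Rational(-1, 3), Pow(31226, Rational(1, 2))))) = Add(Rational(22977218, 105), Mul(Rational(-1, 3), Pow(31226, Rational(1, 2))))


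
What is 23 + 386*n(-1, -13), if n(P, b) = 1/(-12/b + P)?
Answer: -4995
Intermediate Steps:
n(P, b) = 1/(P - 12/b)
23 + 386*n(-1, -13) = 23 + 386*(-13/(-12 - 1*(-13))) = 23 + 386*(-13/(-12 + 13)) = 23 + 386*(-13/1) = 23 + 386*(-13*1) = 23 + 386*(-13) = 23 - 5018 = -4995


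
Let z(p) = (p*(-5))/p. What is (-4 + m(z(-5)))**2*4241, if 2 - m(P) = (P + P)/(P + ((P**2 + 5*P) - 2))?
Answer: 2442816/49 ≈ 49853.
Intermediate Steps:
z(p) = -5 (z(p) = (-5*p)/p = -5)
m(P) = 2 - 2*P/(-2 + P**2 + 6*P) (m(P) = 2 - (P + P)/(P + ((P**2 + 5*P) - 2)) = 2 - 2*P/(P + (-2 + P**2 + 5*P)) = 2 - 2*P/(-2 + P**2 + 6*P))
(-4 + m(z(-5)))**2*4241 = (-4 + 2*(-2 + (-5)**2 + 5*(-5))/(-2 + (-5)**2 + 6*(-5)))**2*4241 = (-4 + 2*(-2 + 25 - 25)/(-2 + 25 - 30))**2*4241 = (-4 + 2*(-2)/(-7))**2*4241 = (-4 + 2*(-1/7)*(-2))**2*4241 = (-4 + 4/7)**2*4241 = (-24/7)**2*4241 = (576/49)*4241 = 2442816/49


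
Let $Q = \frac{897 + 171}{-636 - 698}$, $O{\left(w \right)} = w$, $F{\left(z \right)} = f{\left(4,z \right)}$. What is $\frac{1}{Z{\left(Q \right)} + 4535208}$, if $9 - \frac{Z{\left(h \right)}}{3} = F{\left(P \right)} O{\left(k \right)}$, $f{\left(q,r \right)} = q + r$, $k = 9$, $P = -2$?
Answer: $\frac{1}{4535181} \approx 2.205 \cdot 10^{-7}$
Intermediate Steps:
$F{\left(z \right)} = 4 + z$
$Q = - \frac{534}{667}$ ($Q = \frac{1068}{-1334} = 1068 \left(- \frac{1}{1334}\right) = - \frac{534}{667} \approx -0.8006$)
$Z{\left(h \right)} = -27$ ($Z{\left(h \right)} = 27 - 3 \left(4 - 2\right) 9 = 27 - 3 \cdot 2 \cdot 9 = 27 - 54 = -27$)
$\frac{1}{Z{\left(Q \right)} + 4535208} = \frac{1}{-27 + 4535208} = \frac{1}{4535181}$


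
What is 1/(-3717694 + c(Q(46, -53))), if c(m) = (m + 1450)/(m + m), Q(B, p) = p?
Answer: -106/394076961 ≈ -2.6898e-7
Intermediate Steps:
c(m) = (1450 + m)/(2*m) (c(m) = (1450 + m)/((2*m)) = (1450 + m)*(1/(2*m)) = (1450 + m)/(2*m))
1/(-3717694 + c(Q(46, -53))) = 1/(-3717694 + (½)*(1450 - 53)/(-53)) = 1/(-3717694 + (½)*(-1/53)*1397) = 1/(-3717694 - 1397/106) = 1/(-394076961/106) = -106/394076961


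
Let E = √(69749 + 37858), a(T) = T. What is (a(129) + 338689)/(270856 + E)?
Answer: 91770888208/73362865129 - 338818*√107607/73362865129 ≈ 1.2494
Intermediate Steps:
E = √107607 ≈ 328.04
(a(129) + 338689)/(270856 + E) = (129 + 338689)/(270856 + √107607) = 338818/(270856 + √107607)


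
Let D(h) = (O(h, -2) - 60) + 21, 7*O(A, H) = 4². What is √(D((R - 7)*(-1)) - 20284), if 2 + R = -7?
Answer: 3*I*√110635/7 ≈ 142.55*I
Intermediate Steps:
R = -9 (R = -2 - 7 = -9)
O(A, H) = 16/7 (O(A, H) = (⅐)*4² = (⅐)*16 = 16/7)
D(h) = -257/7 (D(h) = (16/7 - 60) + 21 = -404/7 + 21 = -257/7)
√(D((R - 7)*(-1)) - 20284) = √(-257/7 - 20284) = √(-142245/7) = 3*I*√110635/7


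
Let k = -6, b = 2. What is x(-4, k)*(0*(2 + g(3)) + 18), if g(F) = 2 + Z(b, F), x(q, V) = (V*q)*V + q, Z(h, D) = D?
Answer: -2664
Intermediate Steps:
x(q, V) = q + q*V² (x(q, V) = q*V² + q = q + q*V²)
g(F) = 2 + F
x(-4, k)*(0*(2 + g(3)) + 18) = (-4*(1 + (-6)²))*(0*(2 + (2 + 3)) + 18) = (-4*(1 + 36))*(0*(2 + 5) + 18) = (-4*37)*(0*7 + 18) = -148*(0 + 18) = -148*18 = -2664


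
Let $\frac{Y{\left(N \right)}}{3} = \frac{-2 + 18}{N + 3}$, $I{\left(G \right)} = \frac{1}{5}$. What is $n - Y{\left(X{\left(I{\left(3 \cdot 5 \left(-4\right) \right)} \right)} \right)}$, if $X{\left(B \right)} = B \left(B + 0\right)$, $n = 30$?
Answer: $\frac{270}{19} \approx 14.211$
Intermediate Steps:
$I{\left(G \right)} = \frac{1}{5}$
$X{\left(B \right)} = B^{2}$ ($X{\left(B \right)} = B B = B^{2}$)
$Y{\left(N \right)} = \frac{48}{3 + N}$ ($Y{\left(N \right)} = 3 \frac{-2 + 18}{N + 3} = 3 \frac{16}{3 + N} = \frac{48}{3 + N}$)
$n - Y{\left(X{\left(I{\left(3 \cdot 5 \left(-4\right) \right)} \right)} \right)} = 30 - \frac{48}{3 + \left(\frac{1}{5}\right)^{2}} = 30 - \frac{48}{3 + \frac{1}{25}} = 30 - \frac{48}{\frac{76}{25}} = 30 - 48 \cdot \frac{25}{76} = 30 - \frac{300}{19} = \frac{270}{19}$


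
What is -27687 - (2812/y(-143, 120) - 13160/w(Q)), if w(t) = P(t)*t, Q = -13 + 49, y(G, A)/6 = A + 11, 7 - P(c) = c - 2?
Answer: -881905147/31833 ≈ -27704.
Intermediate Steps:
P(c) = 9 - c (P(c) = 7 - (c - 2) = 7 - (-2 + c) = 7 + (2 - c) = 9 - c)
y(G, A) = 66 + 6*A (y(G, A) = 6*(A + 11) = 6*(11 + A) = 66 + 6*A)
Q = 36
w(t) = t*(9 - t) (w(t) = (9 - t)*t = t*(9 - t))
-27687 - (2812/y(-143, 120) - 13160/w(Q)) = -27687 - (2812/(66 + 6*120) - 13160*1/(36*(9 - 1*36))) = -27687 - (2812/(66 + 720) - 13160*1/(36*(9 - 36))) = -27687 - (2812/786 - 13160/(36*(-27))) = -27687 - (2812*(1/786) - 13160/(-972)) = -27687 - (1406/393 - 13160*(-1/972)) = -27687 - (1406/393 + 3290/243) = -27687 - 1*544876/31833 = -27687 - 544876/31833 = -881905147/31833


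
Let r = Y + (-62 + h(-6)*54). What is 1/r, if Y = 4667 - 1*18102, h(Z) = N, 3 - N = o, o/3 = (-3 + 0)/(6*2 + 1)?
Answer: -13/172869 ≈ -7.5202e-5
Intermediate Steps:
o = -9/13 (o = 3*((-3 + 0)/(6*2 + 1)) = 3*(-3/(12 + 1)) = 3*(-3/13) = -9/13 ≈ -0.69231)
N = 48/13 (N = 3 - 1*(-9/13) = 3 + 9/13 = 48/13 ≈ 3.6923)
h(Z) = 48/13
Y = -13435 (Y = 4667 - 18102 = -13435)
r = -172869/13 (r = -13435 + (-62 + (48/13)*54) = -13435 + (-62 + 2592/13) = -13435 + 1786/13 = -172869/13 ≈ -13298.)
1/r = 1/(-172869/13) = -13/172869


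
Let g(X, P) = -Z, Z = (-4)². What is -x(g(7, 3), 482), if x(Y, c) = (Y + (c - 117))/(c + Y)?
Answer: -349/466 ≈ -0.74893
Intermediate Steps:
Z = 16
g(X, P) = -16 (g(X, P) = -1*16 = -16)
x(Y, c) = (-117 + Y + c)/(Y + c) (x(Y, c) = (Y + (-117 + c))/(Y + c) = (-117 + Y + c)/(Y + c))
-x(g(7, 3), 482) = -(-117 - 16 + 482)/(-16 + 482) = -349/466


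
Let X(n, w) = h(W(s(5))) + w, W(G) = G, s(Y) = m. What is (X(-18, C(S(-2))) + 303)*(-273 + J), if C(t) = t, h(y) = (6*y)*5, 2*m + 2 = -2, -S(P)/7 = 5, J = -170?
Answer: -92144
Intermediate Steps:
S(P) = -35 (S(P) = -7*5 = -35)
m = -2 (m = -1 + (½)*(-2) = -1 - 1 = -2)
s(Y) = -2
h(y) = 30*y
X(n, w) = -60 + w (X(n, w) = 30*(-2) + w = -60 + w)
(X(-18, C(S(-2))) + 303)*(-273 + J) = ((-60 - 35) + 303)*(-273 - 170) = (-95 + 303)*(-443) = 208*(-443) = -92144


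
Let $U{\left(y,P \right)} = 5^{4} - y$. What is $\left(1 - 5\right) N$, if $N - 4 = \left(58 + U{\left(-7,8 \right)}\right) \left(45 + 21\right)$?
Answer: $-182176$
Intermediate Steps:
$U{\left(y,P \right)} = 625 - y$
$N = 45544$ ($N = 4 + \left(58 + \left(625 - -7\right)\right) \left(45 + 21\right) = 4 + \left(58 + \left(625 + 7\right)\right) 66 = 4 + \left(58 + 632\right) 66 = 4 + 690 \cdot 66 = 4 + 45540 = 45544$)
$\left(1 - 5\right) N = \left(1 - 5\right) 45544 = \left(-4\right) 45544 = -182176$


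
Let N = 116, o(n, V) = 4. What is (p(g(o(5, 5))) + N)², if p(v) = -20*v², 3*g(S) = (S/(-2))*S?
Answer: 55696/81 ≈ 687.60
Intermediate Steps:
g(S) = -S²/6 (g(S) = ((S/(-2))*S)/3 = ((S*(-½))*S)/3 = ((-S/2)*S)/3 = (-S²/2)/3 = -S²/6)
(p(g(o(5, 5))) + N)² = (-20*(-⅙*4²)² + 116)² = (-20*(-⅙*16)² + 116)² = (-20*(-8/3)² + 116)² = (-20*64/9 + 116)² = (-1280/9 + 116)² = (-236/9)² = 55696/81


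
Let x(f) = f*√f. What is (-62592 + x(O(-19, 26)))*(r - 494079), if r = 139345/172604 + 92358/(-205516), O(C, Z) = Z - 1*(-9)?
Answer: 68563254077377509216/2217055229 - 153355949176138345*√35/8868220916 ≈ 3.0823e+10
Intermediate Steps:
O(C, Z) = 9 + Z (O(C, Z) = Z + 9 = 9 + Z)
r = 3174066697/8868220916 (r = 139345*(1/172604) + 92358*(-1/205516) = 139345/172604 - 46179/102758 = 3174066697/8868220916 ≈ 0.35791)
x(f) = f^(3/2)
(-62592 + x(O(-19, 26)))*(r - 494079) = (-62592 + (9 + 26)^(3/2))*(3174066697/8868220916 - 494079) = (-62592 + 35^(3/2))*(-4381598547889667/8868220916) = (-62592 + 35*√35)*(-4381598547889667/8868220916) = 68563254077377509216/2217055229 - 153355949176138345*√35/8868220916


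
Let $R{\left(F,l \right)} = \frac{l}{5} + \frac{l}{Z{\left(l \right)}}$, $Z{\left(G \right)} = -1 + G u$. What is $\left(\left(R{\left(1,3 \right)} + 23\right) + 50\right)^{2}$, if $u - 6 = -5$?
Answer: $\frac{564001}{100} \approx 5640.0$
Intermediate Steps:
$u = 1$ ($u = 6 - 5 = 1$)
$Z{\left(G \right)} = -1 + G$ ($Z{\left(G \right)} = -1 + G 1 = -1 + G$)
$R{\left(F,l \right)} = \frac{l}{5} + \frac{l}{-1 + l}$
$\left(\left(R{\left(1,3 \right)} + 23\right) + 50\right)^{2} = \left(\left(\frac{1}{5} \cdot 3 \frac{1}{-1 + 3} \left(4 + 3\right) + 23\right) + 50\right)^{2} = \left(\left(\frac{1}{5} \cdot 3 \cdot \frac{1}{2} \cdot 7 + 23\right) + 50\right)^{2} = \left(\left(\frac{21}{10} + 23\right) + 50\right)^{2} = \left(\frac{251}{10} + 50\right)^{2} = \left(\frac{751}{10}\right)^{2} = \frac{564001}{100}$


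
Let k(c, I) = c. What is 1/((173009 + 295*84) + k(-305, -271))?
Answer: 1/197484 ≈ 5.0637e-6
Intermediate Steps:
1/((173009 + 295*84) + k(-305, -271)) = 1/((173009 + 295*84) - 305) = 1/((173009 + 24780) - 305) = 1/(197789 - 305) = 1/197484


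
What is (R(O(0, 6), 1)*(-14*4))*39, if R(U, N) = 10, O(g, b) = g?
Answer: -21840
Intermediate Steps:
(R(O(0, 6), 1)*(-14*4))*39 = (10*(-14*4))*39 = (10*(-56))*39 = -560*39 = -21840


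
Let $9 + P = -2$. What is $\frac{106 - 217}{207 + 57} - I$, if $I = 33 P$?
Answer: $\frac{31907}{88} \approx 362.58$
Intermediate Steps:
$P = -11$ ($P = -9 - 2 = -11$)
$I = -363$ ($I = 33 \left(-11\right) = -363$)
$\frac{106 - 217}{207 + 57} - I = \frac{106 - 217}{207 + 57} - -363 = - \frac{111}{264} + 363 = \left(-111\right) \frac{1}{264} + 363 = - \frac{37}{88} + 363 = \frac{31907}{88}$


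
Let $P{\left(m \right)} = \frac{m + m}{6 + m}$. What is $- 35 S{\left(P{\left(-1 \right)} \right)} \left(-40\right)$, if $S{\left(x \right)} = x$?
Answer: $-560$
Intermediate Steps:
$P{\left(m \right)} = \frac{2 m}{6 + m}$
$- 35 S{\left(P{\left(-1 \right)} \right)} \left(-40\right) = - 35 \cdot 2 \left(-1\right) \frac{1}{6 - 1} \left(-40\right) = - 35 \cdot 2 \left(-1\right) \frac{1}{5} \left(-40\right) = \left(-35\right) \left(- \frac{2}{5}\right) \left(-40\right) = 14 \left(-40\right) = -560$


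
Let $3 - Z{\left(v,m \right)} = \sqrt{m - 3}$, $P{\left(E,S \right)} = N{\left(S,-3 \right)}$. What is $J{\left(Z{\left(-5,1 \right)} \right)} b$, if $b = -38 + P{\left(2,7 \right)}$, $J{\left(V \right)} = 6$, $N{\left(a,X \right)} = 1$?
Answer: $-222$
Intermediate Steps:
$P{\left(E,S \right)} = 1$
$Z{\left(v,m \right)} = 3 - \sqrt{-3 + m}$ ($Z{\left(v,m \right)} = 3 - \sqrt{m - 3} = 3 - \sqrt{-3 + m}$)
$b = -37$ ($b = -38 + 1 = -37$)
$J{\left(Z{\left(-5,1 \right)} \right)} b = 6 \left(-37\right) = -222$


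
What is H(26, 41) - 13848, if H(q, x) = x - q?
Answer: -13833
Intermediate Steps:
H(26, 41) - 13848 = (41 - 1*26) - 13848 = (41 - 26) - 13848 = 15 - 13848 = -13833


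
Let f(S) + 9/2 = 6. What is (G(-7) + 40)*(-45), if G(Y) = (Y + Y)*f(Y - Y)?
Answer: -855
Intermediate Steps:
f(S) = 3/2 (f(S) = -9/2 + 6 = 3/2)
G(Y) = 3*Y (G(Y) = (Y + Y)*(3/2) = (2*Y)*(3/2) = 3*Y)
(G(-7) + 40)*(-45) = (3*(-7) + 40)*(-45) = (-21 + 40)*(-45) = 19*(-45) = -855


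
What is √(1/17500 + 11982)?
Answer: √1467795007/350 ≈ 109.46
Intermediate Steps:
√(1/17500 + 11982) = √(209685001/17500) = √1467795007/350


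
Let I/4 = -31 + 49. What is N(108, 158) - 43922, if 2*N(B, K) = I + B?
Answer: -43832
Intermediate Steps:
I = 72 (I = 4*(-31 + 49) = 4*18 = 72)
N(B, K) = 36 + B/2 (N(B, K) = (72 + B)/2 = 36 + B/2)
N(108, 158) - 43922 = (36 + (½)*108) - 43922 = (36 + 54) - 43922 = 90 - 43922 = -43832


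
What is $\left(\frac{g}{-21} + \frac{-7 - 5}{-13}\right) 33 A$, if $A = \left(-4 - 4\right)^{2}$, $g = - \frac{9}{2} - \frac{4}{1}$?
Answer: $\frac{255200}{91} \approx 2804.4$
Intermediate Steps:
$g = - \frac{17}{2}$ ($g = \left(-9\right) \frac{1}{2} - 4 = - \frac{9}{2} - 4 = - \frac{17}{2} \approx -8.5$)
$A = 64$ ($A = \left(-8\right)^{2} = 64$)
$\left(\frac{g}{-21} + \frac{-7 - 5}{-13}\right) 33 A = \left(- \frac{17}{2 \left(-21\right)} + \frac{-7 - 5}{-13}\right) 33 \cdot 64 = \left(\left(- \frac{17}{2}\right) \left(- \frac{1}{21}\right) - - \frac{12}{13}\right) 33 \cdot 64 = \left(\frac{17}{42} + \frac{12}{13}\right) 33 \cdot 64 = \frac{725}{546} \cdot 33 \cdot 64 = \frac{7975}{182} \cdot 64 = \frac{255200}{91}$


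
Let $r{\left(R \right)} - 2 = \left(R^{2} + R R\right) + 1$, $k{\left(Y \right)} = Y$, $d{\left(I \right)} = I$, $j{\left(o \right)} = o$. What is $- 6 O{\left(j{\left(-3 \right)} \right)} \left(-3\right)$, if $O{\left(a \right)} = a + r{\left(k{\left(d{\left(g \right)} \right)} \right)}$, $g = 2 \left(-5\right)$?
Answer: $3600$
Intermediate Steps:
$g = -10$
$r{\left(R \right)} = 3 + 2 R^{2}$ ($r{\left(R \right)} = 2 + \left(\left(R^{2} + R R\right) + 1\right) = 2 + \left(\left(R^{2} + R^{2}\right) + 1\right) = 2 + \left(2 R^{2} + 1\right) = 2 + \left(1 + 2 R^{2}\right) = 3 + 2 R^{2}$)
$O{\left(a \right)} = 203 + a$ ($O{\left(a \right)} = a + \left(3 + 2 \left(-10\right)^{2}\right) = a + \left(3 + 2 \cdot 100\right) = a + \left(3 + 200\right) = a + 203 = 203 + a$)
$- 6 O{\left(j{\left(-3 \right)} \right)} \left(-3\right) = - 6 \left(203 - 3\right) \left(-3\right) = \left(-6\right) 200 \left(-3\right) = \left(-1200\right) \left(-3\right) = 3600$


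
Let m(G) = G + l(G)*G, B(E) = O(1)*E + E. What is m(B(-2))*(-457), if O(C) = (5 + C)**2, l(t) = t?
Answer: -2468714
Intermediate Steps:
B(E) = 37*E (B(E) = (5 + 1)**2*E + E = 6**2*E + E = 36*E + E = 37*E)
m(G) = G + G**2 (m(G) = G + G*G = G + G**2)
m(B(-2))*(-457) = ((37*(-2))*(1 + 37*(-2)))*(-457) = -74*(1 - 74)*(-457) = -74*(-73)*(-457) = 5402*(-457) = -2468714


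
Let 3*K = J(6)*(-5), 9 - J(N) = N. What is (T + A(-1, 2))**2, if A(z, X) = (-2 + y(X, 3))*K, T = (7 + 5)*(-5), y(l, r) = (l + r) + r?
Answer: 8100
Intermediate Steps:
J(N) = 9 - N
y(l, r) = l + 2*r
K = -5 (K = ((9 - 1*6)*(-5))/3 = ((9 - 6)*(-5))/3 = (3*(-5))/3 = (1/3)*(-15) = -5)
T = -60 (T = 12*(-5) = -60)
A(z, X) = -20 - 5*X (A(z, X) = (-2 + (X + 2*3))*(-5) = (-2 + (X + 6))*(-5) = (-2 + (6 + X))*(-5) = (4 + X)*(-5) = -20 - 5*X)
(T + A(-1, 2))**2 = (-60 + (-20 - 5*2))**2 = (-60 + (-20 - 10))**2 = (-60 - 30)**2 = (-90)**2 = 8100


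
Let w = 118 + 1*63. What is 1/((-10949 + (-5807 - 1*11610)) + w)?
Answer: -1/28185 ≈ -3.5480e-5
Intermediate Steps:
w = 181 (w = 118 + 63 = 181)
1/((-10949 + (-5807 - 1*11610)) + w) = 1/((-10949 + (-5807 - 1*11610)) + 181) = 1/((-10949 + (-5807 - 11610)) + 181) = 1/((-10949 - 17417) + 181) = 1/(-28366 + 181) = 1/(-28185) = -1/28185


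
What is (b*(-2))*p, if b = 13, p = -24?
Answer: 624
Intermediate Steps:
(b*(-2))*p = (13*(-2))*(-24) = -26*(-24) = 624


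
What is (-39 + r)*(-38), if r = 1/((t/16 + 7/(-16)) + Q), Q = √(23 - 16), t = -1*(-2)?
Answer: 137666/93 - 512*√7/93 ≈ 1465.7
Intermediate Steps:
t = 2
Q = √7 ≈ 2.6458
r = 1/(-5/16 + √7) (r = 1/((2/16 + 7/(-16)) + √7) = 1/((2*(1/16) + 7*(-1/16)) + √7) = 1/((⅛ - 7/16) + √7) = 1/(-5/16 + √7) ≈ 0.42859)
(-39 + r)*(-38) = (-39 + (80/1767 + 256*√7/1767))*(-38) = (-68833/1767 + 256*√7/1767)*(-38) = 137666/93 - 512*√7/93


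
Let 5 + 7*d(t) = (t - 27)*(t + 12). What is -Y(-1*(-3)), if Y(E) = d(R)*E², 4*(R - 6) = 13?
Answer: 55035/112 ≈ 491.38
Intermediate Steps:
R = 37/4 (R = 6 + (¼)*13 = 6 + 13/4 = 37/4 ≈ 9.2500)
d(t) = -5/7 + (-27 + t)*(12 + t)/7 (d(t) = -5/7 + ((t - 27)*(t + 12))/7 = -5/7 + ((-27 + t)*(12 + t))/7 = -5/7 + (-27 + t)*(12 + t)/7)
Y(E) = -6115*E²/112 (Y(E) = (-47 - 15/7*37/4 + (37/4)²/7)*E² = (-47 - 555/28 + (⅐)*(1369/16))*E² = (-47 - 555/28 + 1369/112)*E² = -6115*E²/112)
-Y(-1*(-3)) = -(-6115)*(-1*(-3))²/112 = -(-6115)*3²/112 = -(-6115)*9/112 = -1*(-55035/112) = 55035/112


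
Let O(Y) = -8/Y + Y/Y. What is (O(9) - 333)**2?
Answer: 8976016/81 ≈ 1.1082e+5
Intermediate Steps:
O(Y) = 1 - 8/Y (O(Y) = -8/Y + 1 = 1 - 8/Y)
(O(9) - 333)**2 = ((-8 + 9)/9 - 333)**2 = ((1/9)*1 - 333)**2 = (1/9 - 333)**2 = (-2996/9)**2 = 8976016/81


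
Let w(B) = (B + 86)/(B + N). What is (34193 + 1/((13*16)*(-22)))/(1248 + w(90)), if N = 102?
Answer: 469401501/17145128 ≈ 27.378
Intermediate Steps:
w(B) = (86 + B)/(102 + B) (w(B) = (B + 86)/(B + 102) = (86 + B)/(102 + B))
(34193 + 1/((13*16)*(-22)))/(1248 + w(90)) = (34193 + 1/((13*16)*(-22)))/(1248 + (86 + 90)/(102 + 90)) = (34193 + 1/(208*(-22)))/(1248 + 176/192) = (34193 + 1/(-4576))/(1248 + (1/192)*176) = (34193 - 1/4576)/(1248 + 11/12) = 156467167/(4576*(14987/12)) = (156467167/4576)*(12/14987) = 469401501/17145128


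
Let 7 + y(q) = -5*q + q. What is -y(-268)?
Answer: -1065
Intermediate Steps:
y(q) = -7 - 4*q (y(q) = -7 + (-5*q + q) = -7 - 4*q)
-y(-268) = -(-7 - 4*(-268)) = -(-7 + 1072) = -1*1065 = -1065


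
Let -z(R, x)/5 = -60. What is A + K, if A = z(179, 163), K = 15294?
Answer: 15594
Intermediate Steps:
z(R, x) = 300 (z(R, x) = -5*(-60) = 300)
A = 300
A + K = 300 + 15294 = 15594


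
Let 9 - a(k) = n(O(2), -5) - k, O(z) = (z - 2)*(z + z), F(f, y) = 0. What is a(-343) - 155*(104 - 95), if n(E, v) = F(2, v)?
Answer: -1729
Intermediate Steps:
O(z) = 2*z*(-2 + z) (O(z) = (-2 + z)*(2*z) = 2*z*(-2 + z))
n(E, v) = 0
a(k) = 9 + k (a(k) = 9 - (0 - k) = 9 - (-1)*k = 9 + k)
a(-343) - 155*(104 - 95) = (9 - 343) - 155*(104 - 95) = -334 - 155*9 = -334 - 1*1395 = -334 - 1395 = -1729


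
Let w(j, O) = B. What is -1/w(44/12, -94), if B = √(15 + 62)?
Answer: -√77/77 ≈ -0.11396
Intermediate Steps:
B = √77 ≈ 8.7750
w(j, O) = √77
-1/w(44/12, -94) = -1/(√77) = -√77/77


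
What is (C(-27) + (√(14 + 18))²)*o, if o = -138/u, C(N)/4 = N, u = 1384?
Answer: 1311/173 ≈ 7.5780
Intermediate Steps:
C(N) = 4*N
o = -69/692 (o = -138/1384 = -138*1/1384 = -69/692 ≈ -0.099711)
(C(-27) + (√(14 + 18))²)*o = (4*(-27) + (√(14 + 18))²)*(-69/692) = (-108 + (√32)²)*(-69/692) = (-108 + (4*√2)²)*(-69/692) = (-108 + 32)*(-69/692) = -76*(-69/692) = 1311/173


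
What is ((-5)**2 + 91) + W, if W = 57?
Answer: 173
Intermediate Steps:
((-5)**2 + 91) + W = ((-5)**2 + 91) + 57 = (25 + 91) + 57 = 116 + 57 = 173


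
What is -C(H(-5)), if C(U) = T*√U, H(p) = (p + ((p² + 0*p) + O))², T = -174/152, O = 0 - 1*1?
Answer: 87/4 ≈ 21.750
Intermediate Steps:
O = -1 (O = 0 - 1 = -1)
T = -87/76 (T = -174*1/152 = -87/76 ≈ -1.1447)
H(p) = (-1 + p + p²)² (H(p) = (p + ((p² + 0*p) - 1))² = (p + ((p² + 0) - 1))² = (p + (p² - 1))² = (p + (-1 + p²))² = (-1 + p + p²)²)
C(U) = -87*√U/76
-C(H(-5)) = -(-87)*√((-1 - 5 + (-5)²)²)/76 = -(-87)*√((-1 - 5 + 25)²)/76 = -(-87)*√(19²)/76 = -(-87)*√361/76 = -(-87)*19/76 = -1*(-87/4) = 87/4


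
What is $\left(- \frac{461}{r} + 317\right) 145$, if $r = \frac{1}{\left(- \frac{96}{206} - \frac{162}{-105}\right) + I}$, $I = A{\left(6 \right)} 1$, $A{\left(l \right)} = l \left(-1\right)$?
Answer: $\frac{270413777}{721} \approx 3.7505 \cdot 10^{5}$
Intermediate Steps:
$A{\left(l \right)} = - l$
$I = -6$ ($I = \left(-1\right) 6 \cdot 1 = \left(-6\right) 1 = -6$)
$r = - \frac{3605}{17748}$ ($r = \frac{1}{\left(- \frac{96}{206} - \frac{162}{-105}\right) - 6} = \frac{1}{\left(\left(-96\right) \frac{1}{206} - - \frac{54}{35}\right) - 6} = \frac{1}{\left(- \frac{48}{103} + \frac{54}{35}\right) - 6} = \frac{1}{\frac{3882}{3605} - 6} = \frac{1}{- \frac{17748}{3605}} = - \frac{3605}{17748} \approx -0.20312$)
$\left(- \frac{461}{r} + 317\right) 145 = \left(- \frac{461}{- \frac{3605}{17748}} + 317\right) 145 = \left(\left(-461\right) \left(- \frac{17748}{3605}\right) + 317\right) 145 = \left(\frac{8181828}{3605} + 317\right) 145 = \frac{9324613}{3605} \cdot 145 = \frac{270413777}{721}$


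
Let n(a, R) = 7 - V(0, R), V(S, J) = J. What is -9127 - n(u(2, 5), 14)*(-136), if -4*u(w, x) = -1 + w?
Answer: -10079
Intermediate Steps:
u(w, x) = 1/4 - w/4 (u(w, x) = -(-1 + w)/4 = 1/4 - w/4)
n(a, R) = 7 - R
-9127 - n(u(2, 5), 14)*(-136) = -9127 - (7 - 1*14)*(-136) = -9127 - (7 - 14)*(-136) = -9127 - (-7)*(-136) = -9127 - 1*952 = -9127 - 952 = -10079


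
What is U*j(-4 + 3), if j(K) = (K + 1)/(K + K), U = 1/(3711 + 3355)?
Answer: 0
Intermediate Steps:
U = 1/7066 ≈ 0.00014152
j(K) = (1 + K)/(2*K) (j(K) = (1 + K)/((2*K)) = (1 + K)*(1/(2*K)) = (1 + K)/(2*K))
U*j(-4 + 3) = ((1 + (-4 + 3))/(2*(-4 + 3)))/7066 = ((½)*(1 - 1)/(-1))/7066 = ((½)*(-1)*0)/7066 = (1/7066)*0 = 0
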